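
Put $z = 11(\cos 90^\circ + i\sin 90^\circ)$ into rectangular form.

a = r cos θ = 11 * 0 = 0
b = r sin θ = 11 * 1 = 11
z = 11i


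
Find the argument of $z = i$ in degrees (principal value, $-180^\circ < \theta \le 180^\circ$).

a = 0 and b > 0, so z lies on the positive imaginary axis: θ = 90°


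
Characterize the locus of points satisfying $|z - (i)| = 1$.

|z - z0| = r describes a circle centered at z0 with radius r
Here z0 = i and r = 1
Locus: Circle centered at (0, 1) with radius 1


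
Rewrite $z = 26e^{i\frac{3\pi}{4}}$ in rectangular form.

a = r cos θ = 26 * -sqrt(2)/2 = -13*sqrt(2)
b = r sin θ = 26 * sqrt(2)/2 = 13*sqrt(2)
z = -13*sqrt(2) + 13*sqrt(2)i


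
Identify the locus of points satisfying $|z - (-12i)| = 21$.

|z - z0| = r describes a circle centered at z0 with radius r
Here z0 = -12i and r = 21
Locus: Circle centered at (0, -12) with radius 21


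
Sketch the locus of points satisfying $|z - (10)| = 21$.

|z - z0| = r describes a circle centered at z0 with radius r
Here z0 = 10 and r = 21
Locus: Circle centered at (10, 0) with radius 21


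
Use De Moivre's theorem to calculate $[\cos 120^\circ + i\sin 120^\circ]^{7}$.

By De Moivre: z^n = r^n(cos(nθ) + i sin(nθ))
= 1^7(cos(7*120°) + i sin(7*120°))
= 1(cos 120° + i sin 120°)
= -1/2 + (sqrt(3)/2)i


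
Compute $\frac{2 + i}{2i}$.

Multiply numerator and denominator by conjugate (-2i):
= (2 + i)(-2i) / (0^2 + 2^2)
= (2 - 4i) / 4
Divide through by 2: (1 - 2i) / 2
= 1/2 - i


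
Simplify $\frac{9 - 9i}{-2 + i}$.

Multiply numerator and denominator by conjugate (-2 - i):
= (9 - 9i)(-2 - i) / ((-2)^2 + 1^2)
= (-27 + 9i) / 5
= -27/5 + (9/5)i


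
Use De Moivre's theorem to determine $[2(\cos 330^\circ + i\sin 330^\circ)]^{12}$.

By De Moivre: z^n = r^n(cos(nθ) + i sin(nθ))
= 2^12(cos(12*330°) + i sin(12*330°))
= 4096(cos 0° + i sin 0°)
= 4096


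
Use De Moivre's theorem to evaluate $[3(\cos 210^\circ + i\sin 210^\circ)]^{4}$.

By De Moivre: z^n = r^n(cos(nθ) + i sin(nθ))
= 3^4(cos(4*210°) + i sin(4*210°))
= 81(cos 120° + i sin 120°)
= -81/2 + (81*sqrt(3)/2)i


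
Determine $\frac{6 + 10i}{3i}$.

Multiply numerator and denominator by conjugate (-3i):
= (6 + 10i)(-3i) / (0^2 + 3^2)
= (30 - 18i) / 9
Divide through by 3: (10 - 6i) / 3
= 10/3 - 2i


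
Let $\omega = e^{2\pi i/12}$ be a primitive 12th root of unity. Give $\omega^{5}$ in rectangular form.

ω^5 = e^(2πi·5/12) = e^(i·5π/6)
= cos(5π/6) + i sin(5π/6)
= -sqrt(3)/2 + (1/2)i


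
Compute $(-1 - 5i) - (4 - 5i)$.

(-1 - 4) + (-5 - (-5))i = -5


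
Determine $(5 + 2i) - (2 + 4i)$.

(5 - 2) + (2 - 4)i = 3 - 2i


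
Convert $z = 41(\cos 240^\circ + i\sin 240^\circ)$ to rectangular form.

a = r cos θ = 41 * -1/2 = -41/2
b = r sin θ = 41 * -sqrt(3)/2 = -41*sqrt(3)/2
z = -41/2 - (41*sqrt(3)/2)i


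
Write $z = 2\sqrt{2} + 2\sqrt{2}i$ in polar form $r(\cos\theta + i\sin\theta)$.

r = |z| = sqrt(a^2 + b^2) = sqrt((2*sqrt(2))^2 + (2*sqrt(2))^2) = sqrt(8 + 8) = sqrt(16) = 4
θ = arctan(b/a) = arctan(2.8284/2.8284) (quadrant-adjusted) = 45°
z = 4(cos 45° + i sin 45°)


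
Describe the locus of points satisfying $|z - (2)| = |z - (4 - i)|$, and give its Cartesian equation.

|z - z1| = |z - z2| means z is equidistant from z1 and z2,
i.e. the perpendicular bisector of the segment from (2, 0) to (4, -1) (midpoint (3, -1/2)).
With z = x + yi, square both sides:
(x - 2)^2 + (y - 0)^2 = (x - 4)^2 + (y - (-1))^2
The x^2 and y^2 terms cancel: 4x + (-2)y = 17 - 4 = 13
Simplify: 4x - 2y = 13
Locus: Perpendicular bisector of the segment from (2, 0) to (4, -1): the line 4x - 2y = 13


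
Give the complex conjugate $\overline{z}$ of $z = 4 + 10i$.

If z = a + bi, then conjugate(z) = a - bi
conjugate(4 + 10i) = 4 - 10i


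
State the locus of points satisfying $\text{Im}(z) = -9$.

Im(z) = y where z = x + yi; the equation y = -9 is satisfied by all points with that y-coordinate
Locus: Horizontal line y = -9


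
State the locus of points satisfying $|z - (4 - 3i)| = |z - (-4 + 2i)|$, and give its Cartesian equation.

|z - z1| = |z - z2| means z is equidistant from z1 and z2,
i.e. the perpendicular bisector of the segment from (4, -3) to (-4, 2) (midpoint (0, -1/2)).
With z = x + yi, square both sides:
(x - 4)^2 + (y - (-3))^2 = (x - (-4))^2 + (y - 2)^2
The x^2 and y^2 terms cancel: -16x + 10y = 20 - 25 = -5
Simplify: 16x - 10y = 5
Locus: Perpendicular bisector of the segment from (4, -3) to (-4, 2): the line 16x - 10y = 5


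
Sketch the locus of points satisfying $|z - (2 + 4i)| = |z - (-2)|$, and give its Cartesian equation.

|z - z1| = |z - z2| means z is equidistant from z1 and z2,
i.e. the perpendicular bisector of the segment from (2, 4) to (-2, 0) (midpoint (0, 2)).
With z = x + yi, square both sides:
(x - 2)^2 + (y - 4)^2 = (x - (-2))^2 + (y - 0)^2
The x^2 and y^2 terms cancel: -8x + (-8)y = 4 - 20 = -16
Simplify: x + y = 2
Locus: Perpendicular bisector of the segment from (2, 4) to (-2, 0): the line x + y = 2


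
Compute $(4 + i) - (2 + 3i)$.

(4 - 2) + (1 - 3)i = 2 - 2i


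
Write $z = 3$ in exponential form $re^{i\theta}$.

r = |z| = sqrt((3)^2 + (0)^2) = sqrt(9 + 0) = sqrt(9) = 3
b = 0 and a > 0, so z lies on the positive real axis: θ = 0
z = 3e^(i*0) = 3


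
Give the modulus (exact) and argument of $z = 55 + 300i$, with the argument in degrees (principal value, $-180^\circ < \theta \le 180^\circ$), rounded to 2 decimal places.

|z| = sqrt(55^2 + 300^2) = 305
arg(z) = arctan(b/a) = arctan(300/55) (quadrant-adjusted) = 79.61°


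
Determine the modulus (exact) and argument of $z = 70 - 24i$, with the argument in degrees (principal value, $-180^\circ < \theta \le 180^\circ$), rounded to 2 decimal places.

|z| = sqrt(70^2 + (-24)^2) = 74
arg(z) = arctan(b/a) = arctan(-24/70) (quadrant-adjusted) = -18.92°


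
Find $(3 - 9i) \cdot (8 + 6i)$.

(a1*a2 - b1*b2) + (a1*b2 + b1*a2)i
= (24 - (-54)) + (18 + (-72))i
= 78 - 54i


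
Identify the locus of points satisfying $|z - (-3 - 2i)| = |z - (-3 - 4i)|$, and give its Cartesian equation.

|z - z1| = |z - z2| means z is equidistant from z1 and z2,
i.e. the perpendicular bisector of the segment from (-3, -2) to (-3, -4) (midpoint (-3, -3)).
With z = x + yi, square both sides:
(x - (-3))^2 + (y - (-2))^2 = (x - (-3))^2 + (y - (-4))^2
The x^2 and y^2 terms cancel: 0x + (-4)y = 25 - 13 = 12
Simplify: y = -3
Locus: Perpendicular bisector of the segment from (-3, -2) to (-3, -4): the line y = -3


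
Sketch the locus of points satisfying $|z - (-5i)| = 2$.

|z - z0| = r describes a circle centered at z0 with radius r
Here z0 = -5i and r = 2
Locus: Circle centered at (0, -5) with radius 2


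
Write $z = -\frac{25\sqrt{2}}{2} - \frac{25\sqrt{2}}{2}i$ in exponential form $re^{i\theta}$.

r = |z| = sqrt((-25*sqrt(2)/2)^2 + (-25*sqrt(2)/2)^2) = sqrt(625/2 + 625/2) = sqrt(625) = 25
θ = arctan(b/a) = arctan(-17.6777/-17.6777) (quadrant-adjusted) = -135° = -3π/4
z = 25e^(-i*3π/4)


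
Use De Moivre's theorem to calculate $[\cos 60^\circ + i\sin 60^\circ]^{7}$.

By De Moivre: z^n = r^n(cos(nθ) + i sin(nθ))
= 1^7(cos(7*60°) + i sin(7*60°))
= 1(cos 60° + i sin 60°)
= 1/2 + (sqrt(3)/2)i


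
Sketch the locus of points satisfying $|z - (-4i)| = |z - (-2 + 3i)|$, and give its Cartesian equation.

|z - z1| = |z - z2| means z is equidistant from z1 and z2,
i.e. the perpendicular bisector of the segment from (0, -4) to (-2, 3) (midpoint (-1, -1/2)).
With z = x + yi, square both sides:
(x - 0)^2 + (y - (-4))^2 = (x - (-2))^2 + (y - 3)^2
The x^2 and y^2 terms cancel: -4x + 14y = 13 - 16 = -3
Simplify: 4x - 14y = 3
Locus: Perpendicular bisector of the segment from (0, -4) to (-2, 3): the line 4x - 14y = 3


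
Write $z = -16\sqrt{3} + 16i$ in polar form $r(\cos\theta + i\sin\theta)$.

r = |z| = sqrt(a^2 + b^2) = sqrt((-16*sqrt(3))^2 + (16)^2) = sqrt(768 + 256) = sqrt(1024) = 32
θ = arctan(b/a) = arctan(16/-27.7128) (quadrant-adjusted) = 150°
z = 32(cos 150° + i sin 150°)


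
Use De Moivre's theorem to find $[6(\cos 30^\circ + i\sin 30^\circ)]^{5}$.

By De Moivre: z^n = r^n(cos(nθ) + i sin(nθ))
= 6^5(cos(5*30°) + i sin(5*30°))
= 7776(cos 150° + i sin 150°)
= -3888*sqrt(3) + 3888i


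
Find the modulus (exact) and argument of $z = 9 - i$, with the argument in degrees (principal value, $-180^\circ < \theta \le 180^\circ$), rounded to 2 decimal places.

|z| = sqrt(9^2 + (-1)^2) = sqrt(82)
arg(z) = arctan(b/a) = arctan(-1/9) (quadrant-adjusted) = -6.34°


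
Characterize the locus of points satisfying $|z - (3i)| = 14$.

|z - z0| = r describes a circle centered at z0 with radius r
Here z0 = 3i and r = 14
Locus: Circle centered at (0, 3) with radius 14


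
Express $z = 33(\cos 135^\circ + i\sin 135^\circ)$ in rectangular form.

a = r cos θ = 33 * -sqrt(2)/2 = -33*sqrt(2)/2
b = r sin θ = 33 * sqrt(2)/2 = 33*sqrt(2)/2
z = -33*sqrt(2)/2 + (33*sqrt(2)/2)i


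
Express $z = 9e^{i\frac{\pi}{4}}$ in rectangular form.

a = r cos θ = 9 * sqrt(2)/2 = 9*sqrt(2)/2
b = r sin θ = 9 * sqrt(2)/2 = 9*sqrt(2)/2
z = 9*sqrt(2)/2 + (9*sqrt(2)/2)i


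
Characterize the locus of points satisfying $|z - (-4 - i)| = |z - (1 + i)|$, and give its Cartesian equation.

|z - z1| = |z - z2| means z is equidistant from z1 and z2,
i.e. the perpendicular bisector of the segment from (-4, -1) to (1, 1) (midpoint (-3/2, 0)).
With z = x + yi, square both sides:
(x - (-4))^2 + (y - (-1))^2 = (x - 1)^2 + (y - 1)^2
The x^2 and y^2 terms cancel: 10x + 4y = 2 - 17 = -15
Simplify: 10x + 4y = -15
Locus: Perpendicular bisector of the segment from (-4, -1) to (1, 1): the line 10x + 4y = -15


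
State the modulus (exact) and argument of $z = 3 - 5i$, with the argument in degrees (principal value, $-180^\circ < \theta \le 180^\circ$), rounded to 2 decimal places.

|z| = sqrt(3^2 + (-5)^2) = sqrt(34)
arg(z) = arctan(b/a) = arctan(-5/3) (quadrant-adjusted) = -59.04°


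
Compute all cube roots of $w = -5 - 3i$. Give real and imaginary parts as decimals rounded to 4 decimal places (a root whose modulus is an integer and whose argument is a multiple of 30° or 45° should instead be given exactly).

|w| = sqrt(34) ≈ 5.830952, arg(w) ≈ 210.963757°
Root modulus = sqrt(34)^(1/3) ≈ 1.799892
Root arguments: θ_k = (arg(w) + 360°k)/3 for k = 0, 1, ..., 2
Compute each root as (root modulus)(cos θ_k + i sin θ_k) using full-precision intermediates, then round to 4 decimal places.
Roots: 0.6061 + 1.6948i, -1.7708 - 0.3225i, 1.1647 - 1.3723i


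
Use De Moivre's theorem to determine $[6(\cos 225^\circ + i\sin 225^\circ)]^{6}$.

By De Moivre: z^n = r^n(cos(nθ) + i sin(nθ))
= 6^6(cos(6*225°) + i sin(6*225°))
= 46656(cos 270° + i sin 270°)
= -46656i


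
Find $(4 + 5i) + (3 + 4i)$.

(4 + 3) + (5 + 4)i = 7 + 9i


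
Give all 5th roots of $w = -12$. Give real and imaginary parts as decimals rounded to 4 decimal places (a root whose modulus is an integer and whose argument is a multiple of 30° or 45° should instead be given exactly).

|w| = 12, arg(w) = 180°
Root modulus = 12^(1/5) ≈ 1.643752
Root arguments: θ_k = (180° + 360°k)/5 for k = 0, 1, ..., 4
Compute each root as (root modulus)(cos θ_k + i sin θ_k) using full-precision intermediates, then round to 4 decimal places.
Roots: 1.3298 + 0.9662i, -0.5079 + 1.5633i, -1.6438, -0.5079 - 1.5633i, 1.3298 - 0.9662i


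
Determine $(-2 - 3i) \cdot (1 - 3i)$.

(a1*a2 - b1*b2) + (a1*b2 + b1*a2)i
= (-2 - 9) + (6 + (-3))i
= -11 + 3i


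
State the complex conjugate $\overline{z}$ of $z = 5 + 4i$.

If z = a + bi, then conjugate(z) = a - bi
conjugate(5 + 4i) = 5 - 4i


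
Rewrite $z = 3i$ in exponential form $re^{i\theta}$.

r = |z| = sqrt((0)^2 + (3)^2) = sqrt(0 + 9) = sqrt(9) = 3
a = 0 and b > 0, so z lies on the positive imaginary axis: θ = 90° = π/2
z = 3e^(i*π/2)


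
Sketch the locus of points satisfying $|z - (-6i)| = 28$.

|z - z0| = r describes a circle centered at z0 with radius r
Here z0 = -6i and r = 28
Locus: Circle centered at (0, -6) with radius 28


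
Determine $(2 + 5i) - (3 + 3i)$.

(2 - 3) + (5 - 3)i = -1 + 2i


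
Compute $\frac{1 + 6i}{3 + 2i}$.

Multiply numerator and denominator by conjugate (3 - 2i):
= (1 + 6i)(3 - 2i) / (3^2 + 2^2)
= (15 + 16i) / 13
= 15/13 + (16/13)i


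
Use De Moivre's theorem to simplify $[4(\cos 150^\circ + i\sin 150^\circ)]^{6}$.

By De Moivre: z^n = r^n(cos(nθ) + i sin(nθ))
= 4^6(cos(6*150°) + i sin(6*150°))
= 4096(cos 180° + i sin 180°)
= -4096


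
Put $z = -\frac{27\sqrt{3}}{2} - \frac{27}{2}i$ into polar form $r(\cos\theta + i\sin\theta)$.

r = |z| = sqrt(a^2 + b^2) = sqrt((-27*sqrt(3)/2)^2 + (-27/2)^2) = sqrt(2187/4 + 729/4) = sqrt(729) = 27
θ = arctan(b/a) = arctan(-13.5/-23.3827) (quadrant-adjusted) = 210°
z = 27(cos 210° + i sin 210°)


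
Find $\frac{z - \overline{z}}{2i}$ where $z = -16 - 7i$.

z - conjugate(z) = 2bi
(z - conjugate(z))/(2i) = 2bi/(2i) = b = -7


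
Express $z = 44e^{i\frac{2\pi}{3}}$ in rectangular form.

a = r cos θ = 44 * -1/2 = -22
b = r sin θ = 44 * sqrt(3)/2 = 22*sqrt(3)
z = -22 + 22*sqrt(3)i


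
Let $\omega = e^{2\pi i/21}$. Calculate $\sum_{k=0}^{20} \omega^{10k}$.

Let ζ = ω^10 = e^(2πi·10/21). Since 21 ∤ 10, ζ ≠ 1.
Sum = Σ_{k=0}^{20} ζ^k = (ζ^21 - 1)/(ζ - 1) = (ω^{10·21} - 1)/(ζ - 1) = (1 - 1)/(ζ - 1) = 0


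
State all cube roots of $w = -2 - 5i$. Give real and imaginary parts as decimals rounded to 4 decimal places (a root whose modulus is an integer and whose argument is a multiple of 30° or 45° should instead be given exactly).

|w| = sqrt(29) ≈ 5.385165, arg(w) ≈ 248.198591°
Root modulus = sqrt(29)^(1/3) ≈ 1.752803
Root arguments: θ_k = (arg(w) + 360°k)/3 for k = 0, 1, ..., 2
Compute each root as (root modulus)(cos θ_k + i sin θ_k) using full-precision intermediates, then round to 4 decimal places.
Roots: 0.2217 + 1.7387i, -1.6166 - 0.6773i, 1.3949 - 1.0614i


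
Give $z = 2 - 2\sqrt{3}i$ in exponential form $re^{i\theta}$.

r = |z| = sqrt((2)^2 + (-2*sqrt(3))^2) = sqrt(4 + 12) = sqrt(16) = 4
θ = arctan(b/a) = arctan(-3.4641/2) (quadrant-adjusted) = -60° = -π/3
z = 4e^(-i*π/3)


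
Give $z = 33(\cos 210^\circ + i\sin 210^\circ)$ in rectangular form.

a = r cos θ = 33 * -sqrt(3)/2 = -33*sqrt(3)/2
b = r sin θ = 33 * -1/2 = -33/2
z = -33*sqrt(3)/2 - (33/2)i


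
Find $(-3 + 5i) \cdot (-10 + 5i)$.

(a1*a2 - b1*b2) + (a1*b2 + b1*a2)i
= (30 - 25) + (-15 + (-50))i
= 5 - 65i


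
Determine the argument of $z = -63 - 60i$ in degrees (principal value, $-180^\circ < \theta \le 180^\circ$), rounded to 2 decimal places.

θ = arctan(b/a) = arctan(-60/-63) (quadrant-adjusted) = -136.40°


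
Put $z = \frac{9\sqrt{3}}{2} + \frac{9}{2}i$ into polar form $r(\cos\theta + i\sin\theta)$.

r = |z| = sqrt(a^2 + b^2) = sqrt((9*sqrt(3)/2)^2 + (9/2)^2) = sqrt(243/4 + 81/4) = sqrt(81) = 9
θ = arctan(b/a) = arctan(4.5/7.7942) (quadrant-adjusted) = 30°
z = 9(cos 30° + i sin 30°)


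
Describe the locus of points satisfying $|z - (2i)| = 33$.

|z - z0| = r describes a circle centered at z0 with radius r
Here z0 = 2i and r = 33
Locus: Circle centered at (0, 2) with radius 33


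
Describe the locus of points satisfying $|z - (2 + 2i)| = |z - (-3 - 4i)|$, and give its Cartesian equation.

|z - z1| = |z - z2| means z is equidistant from z1 and z2,
i.e. the perpendicular bisector of the segment from (2, 2) to (-3, -4) (midpoint (-1/2, -1)).
With z = x + yi, square both sides:
(x - 2)^2 + (y - 2)^2 = (x - (-3))^2 + (y - (-4))^2
The x^2 and y^2 terms cancel: -10x + (-12)y = 25 - 8 = 17
Simplify: 10x + 12y = -17
Locus: Perpendicular bisector of the segment from (2, 2) to (-3, -4): the line 10x + 12y = -17


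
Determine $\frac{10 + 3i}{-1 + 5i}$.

Multiply numerator and denominator by conjugate (-1 - 5i):
= (10 + 3i)(-1 - 5i) / ((-1)^2 + 5^2)
= (5 - 53i) / 26
= 5/26 - (53/26)i


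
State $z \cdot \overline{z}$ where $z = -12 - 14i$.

z * conjugate(z) = |z|^2 = a^2 + b^2
= (-12)^2 + (-14)^2 = 340


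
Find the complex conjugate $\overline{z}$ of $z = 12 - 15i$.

If z = a + bi, then conjugate(z) = a - bi
conjugate(12 - 15i) = 12 + 15i


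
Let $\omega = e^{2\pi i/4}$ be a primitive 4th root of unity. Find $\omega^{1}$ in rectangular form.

ω^1 = e^(2πi·1/4) = e^(i·1π/2)
= cos(1π/2) + i sin(1π/2)
= i


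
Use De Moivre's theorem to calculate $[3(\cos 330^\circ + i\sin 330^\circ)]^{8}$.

By De Moivre: z^n = r^n(cos(nθ) + i sin(nθ))
= 3^8(cos(8*330°) + i sin(8*330°))
= 6561(cos 120° + i sin 120°)
= -6561/2 + (6561*sqrt(3)/2)i


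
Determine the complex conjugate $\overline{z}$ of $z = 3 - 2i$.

If z = a + bi, then conjugate(z) = a - bi
conjugate(3 - 2i) = 3 + 2i


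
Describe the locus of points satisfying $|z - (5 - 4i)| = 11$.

|z - z0| = r describes a circle centered at z0 with radius r
Here z0 = 5 - 4i and r = 11
Locus: Circle centered at (5, -4) with radius 11


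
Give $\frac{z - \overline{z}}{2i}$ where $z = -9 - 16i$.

z - conjugate(z) = 2bi
(z - conjugate(z))/(2i) = 2bi/(2i) = b = -16


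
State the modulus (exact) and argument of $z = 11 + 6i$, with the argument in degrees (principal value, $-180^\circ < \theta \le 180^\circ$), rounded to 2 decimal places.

|z| = sqrt(11^2 + 6^2) = sqrt(157)
arg(z) = arctan(b/a) = arctan(6/11) (quadrant-adjusted) = 28.61°


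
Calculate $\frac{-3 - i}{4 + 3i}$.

Multiply numerator and denominator by conjugate (4 - 3i):
= (-3 - i)(4 - 3i) / (4^2 + 3^2)
= (-15 + 5i) / 25
Divide through by 5: (-3 + i) / 5
= -3/5 + (1/5)i


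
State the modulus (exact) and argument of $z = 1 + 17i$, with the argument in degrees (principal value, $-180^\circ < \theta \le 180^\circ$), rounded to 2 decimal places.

|z| = sqrt(1^2 + 17^2) = sqrt(290)
arg(z) = arctan(b/a) = arctan(17/1) (quadrant-adjusted) = 86.63°


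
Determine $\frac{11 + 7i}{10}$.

Divisor is real, so divide each part by 10:
= 11/10 + (7/10)i


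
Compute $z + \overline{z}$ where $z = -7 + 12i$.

z + conjugate(z) = (a + bi) + (a - bi) = 2a
= 2 * (-7) = -14


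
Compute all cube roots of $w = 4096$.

|w| = 4096, arg(w) = 0°
Root modulus = 4096^(1/3) = 16
Root arguments: θ_k = (0° + 360°k)/3 for k = 0, 1, ..., 2
Roots: 16, -8 + 8*sqrt(3)i, -8 - 8*sqrt(3)i


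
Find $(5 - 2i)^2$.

(a + bi)^2 = a^2 - b^2 + 2abi
= 5^2 - (-2)^2 + 2*5*(-2)i
= 21 - 20i


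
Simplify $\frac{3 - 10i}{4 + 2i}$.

Multiply numerator and denominator by conjugate (4 - 2i):
= (3 - 10i)(4 - 2i) / (4^2 + 2^2)
= (-8 - 46i) / 20
Divide through by 2: (-4 - 23i) / 10
= -2/5 - (23/10)i


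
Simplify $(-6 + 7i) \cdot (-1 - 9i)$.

(a1*a2 - b1*b2) + (a1*b2 + b1*a2)i
= (6 - (-63)) + (54 + (-7))i
= 69 + 47i


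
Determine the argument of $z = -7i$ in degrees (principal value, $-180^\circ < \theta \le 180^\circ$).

a = 0 and b < 0, so z lies on the negative imaginary axis: θ = -90°


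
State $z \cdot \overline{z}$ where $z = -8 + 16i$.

z * conjugate(z) = |z|^2 = a^2 + b^2
= (-8)^2 + 16^2 = 320


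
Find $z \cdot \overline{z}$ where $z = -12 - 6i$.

z * conjugate(z) = |z|^2 = a^2 + b^2
= (-12)^2 + (-6)^2 = 180


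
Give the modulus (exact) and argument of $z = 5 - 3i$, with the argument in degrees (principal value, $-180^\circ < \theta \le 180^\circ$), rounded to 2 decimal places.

|z| = sqrt(5^2 + (-3)^2) = sqrt(34)
arg(z) = arctan(b/a) = arctan(-3/5) (quadrant-adjusted) = -30.96°


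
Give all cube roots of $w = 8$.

|w| = 8, arg(w) = 0°
Root modulus = 8^(1/3) = 2
Root arguments: θ_k = (0° + 360°k)/3 for k = 0, 1, ..., 2
Roots: 2, -1 + sqrt(3)i, -1 - sqrt(3)i


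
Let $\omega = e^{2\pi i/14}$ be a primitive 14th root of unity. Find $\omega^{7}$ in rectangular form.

ω^7 = e^(2πi·7/14) = e^(i·1π)
= cos(1π) + i sin(1π)
= -1


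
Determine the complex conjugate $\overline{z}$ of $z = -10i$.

If z = a + bi, then conjugate(z) = a - bi
conjugate(-10i) = 10i


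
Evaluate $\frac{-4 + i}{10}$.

Divisor is real, so divide each part by 10:
= -2/5 + (1/10)i


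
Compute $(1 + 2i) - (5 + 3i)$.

(1 - 5) + (2 - 3)i = -4 - i


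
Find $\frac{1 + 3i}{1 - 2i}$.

Multiply numerator and denominator by conjugate (1 + 2i):
= (1 + 3i)(1 + 2i) / (1^2 + (-2)^2)
= (-5 + 5i) / 5
= -1 + i


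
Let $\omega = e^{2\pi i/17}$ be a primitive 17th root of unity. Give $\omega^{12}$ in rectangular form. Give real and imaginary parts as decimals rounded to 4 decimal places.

ω^12 = e^(2πi·12/17) = e^(i·24π/17)
= cos(24π/17) + i sin(24π/17)
= -0.2737 - 0.9618i


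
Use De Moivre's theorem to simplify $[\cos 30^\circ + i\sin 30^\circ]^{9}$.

By De Moivre: z^n = r^n(cos(nθ) + i sin(nθ))
= 1^9(cos(9*30°) + i sin(9*30°))
= 1(cos 270° + i sin 270°)
= -i


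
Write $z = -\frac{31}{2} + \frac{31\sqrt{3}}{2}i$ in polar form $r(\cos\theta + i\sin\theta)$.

r = |z| = sqrt(a^2 + b^2) = sqrt((-31/2)^2 + (31*sqrt(3)/2)^2) = sqrt(961/4 + 2883/4) = sqrt(961) = 31
θ = arctan(b/a) = arctan(26.8468/-15.5) (quadrant-adjusted) = 120°
z = 31(cos 120° + i sin 120°)


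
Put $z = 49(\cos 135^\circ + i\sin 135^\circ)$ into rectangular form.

a = r cos θ = 49 * -sqrt(2)/2 = -49*sqrt(2)/2
b = r sin θ = 49 * sqrt(2)/2 = 49*sqrt(2)/2
z = -49*sqrt(2)/2 + (49*sqrt(2)/2)i


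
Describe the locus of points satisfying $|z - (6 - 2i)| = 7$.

|z - z0| = r describes a circle centered at z0 with radius r
Here z0 = 6 - 2i and r = 7
Locus: Circle centered at (6, -2) with radius 7


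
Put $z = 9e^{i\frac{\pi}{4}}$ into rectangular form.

a = r cos θ = 9 * sqrt(2)/2 = 9*sqrt(2)/2
b = r sin θ = 9 * sqrt(2)/2 = 9*sqrt(2)/2
z = 9*sqrt(2)/2 + (9*sqrt(2)/2)i


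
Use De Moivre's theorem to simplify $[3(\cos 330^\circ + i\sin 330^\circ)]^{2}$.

By De Moivre: z^n = r^n(cos(nθ) + i sin(nθ))
= 3^2(cos(2*330°) + i sin(2*330°))
= 9(cos 300° + i sin 300°)
= 9/2 - (9*sqrt(3)/2)i


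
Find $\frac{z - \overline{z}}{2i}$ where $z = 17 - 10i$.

z - conjugate(z) = 2bi
(z - conjugate(z))/(2i) = 2bi/(2i) = b = -10


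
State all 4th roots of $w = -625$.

|w| = 625, arg(w) = 180°
Root modulus = 625^(1/4) = 5
Root arguments: θ_k = (180° + 360°k)/4 for k = 0, 1, ..., 3
Roots: 5*sqrt(2)/2 + (5*sqrt(2)/2)i, -5*sqrt(2)/2 + (5*sqrt(2)/2)i, -5*sqrt(2)/2 - (5*sqrt(2)/2)i, 5*sqrt(2)/2 - (5*sqrt(2)/2)i


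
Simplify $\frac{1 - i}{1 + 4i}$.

Multiply numerator and denominator by conjugate (1 - 4i):
= (1 - i)(1 - 4i) / (1^2 + 4^2)
= (-3 - 5i) / 17
= -3/17 - (5/17)i


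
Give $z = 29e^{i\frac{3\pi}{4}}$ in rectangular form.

a = r cos θ = 29 * -sqrt(2)/2 = -29*sqrt(2)/2
b = r sin θ = 29 * sqrt(2)/2 = 29*sqrt(2)/2
z = -29*sqrt(2)/2 + (29*sqrt(2)/2)i


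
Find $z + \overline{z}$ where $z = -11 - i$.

z + conjugate(z) = (a + bi) + (a - bi) = 2a
= 2 * (-11) = -22


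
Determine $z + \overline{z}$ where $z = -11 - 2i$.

z + conjugate(z) = (a + bi) + (a - bi) = 2a
= 2 * (-11) = -22


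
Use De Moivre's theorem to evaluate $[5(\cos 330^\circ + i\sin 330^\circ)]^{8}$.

By De Moivre: z^n = r^n(cos(nθ) + i sin(nθ))
= 5^8(cos(8*330°) + i sin(8*330°))
= 390625(cos 120° + i sin 120°)
= -390625/2 + (390625*sqrt(3)/2)i


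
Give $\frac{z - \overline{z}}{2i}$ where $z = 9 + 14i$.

z - conjugate(z) = 2bi
(z - conjugate(z))/(2i) = 2bi/(2i) = b = 14


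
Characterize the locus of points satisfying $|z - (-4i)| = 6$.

|z - z0| = r describes a circle centered at z0 with radius r
Here z0 = -4i and r = 6
Locus: Circle centered at (0, -4) with radius 6


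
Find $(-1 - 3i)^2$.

(a + bi)^2 = a^2 - b^2 + 2abi
= (-1)^2 - (-3)^2 + 2*(-1)*(-3)i
= -8 + 6i


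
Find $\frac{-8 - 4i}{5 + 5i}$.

Multiply numerator and denominator by conjugate (5 - 5i):
= (-8 - 4i)(5 - 5i) / (5^2 + 5^2)
= (-60 + 20i) / 50
Divide through by 10: (-6 + 2i) / 5
= -6/5 + (2/5)i


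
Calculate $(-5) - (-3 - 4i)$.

(-5 - (-3)) + (0 - (-4))i = -2 + 4i


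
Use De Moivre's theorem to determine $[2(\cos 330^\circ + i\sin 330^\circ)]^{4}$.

By De Moivre: z^n = r^n(cos(nθ) + i sin(nθ))
= 2^4(cos(4*330°) + i sin(4*330°))
= 16(cos 240° + i sin 240°)
= -8 - 8*sqrt(3)i


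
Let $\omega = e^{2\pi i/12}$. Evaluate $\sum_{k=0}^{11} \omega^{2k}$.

Let ζ = ω^2 = e^(2πi·2/12). Since 12 ∤ 2, ζ ≠ 1.
Sum = Σ_{k=0}^{11} ζ^k = (ζ^12 - 1)/(ζ - 1) = (ω^{2·12} - 1)/(ζ - 1) = (1 - 1)/(ζ - 1) = 0


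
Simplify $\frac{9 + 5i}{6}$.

Divisor is real, so divide each part by 6:
= 3/2 + (5/6)i


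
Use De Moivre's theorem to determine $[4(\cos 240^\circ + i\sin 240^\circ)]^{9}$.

By De Moivre: z^n = r^n(cos(nθ) + i sin(nθ))
= 4^9(cos(9*240°) + i sin(9*240°))
= 262144(cos 0° + i sin 0°)
= 262144


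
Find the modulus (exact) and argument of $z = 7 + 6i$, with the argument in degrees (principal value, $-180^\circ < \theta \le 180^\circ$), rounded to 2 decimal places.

|z| = sqrt(7^2 + 6^2) = sqrt(85)
arg(z) = arctan(b/a) = arctan(6/7) (quadrant-adjusted) = 40.60°


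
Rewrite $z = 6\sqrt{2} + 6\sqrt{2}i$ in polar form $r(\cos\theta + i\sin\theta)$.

r = |z| = sqrt(a^2 + b^2) = sqrt((6*sqrt(2))^2 + (6*sqrt(2))^2) = sqrt(72 + 72) = sqrt(144) = 12
θ = arctan(b/a) = arctan(8.4853/8.4853) (quadrant-adjusted) = 45°
z = 12(cos 45° + i sin 45°)


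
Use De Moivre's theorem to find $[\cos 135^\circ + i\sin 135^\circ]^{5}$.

By De Moivre: z^n = r^n(cos(nθ) + i sin(nθ))
= 1^5(cos(5*135°) + i sin(5*135°))
= 1(cos 315° + i sin 315°)
= sqrt(2)/2 - (sqrt(2)/2)i


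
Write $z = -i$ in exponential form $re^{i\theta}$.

r = |z| = sqrt((0)^2 + (-1)^2) = sqrt(0 + 1) = sqrt(1) = 1
a = 0 and b < 0, so z lies on the negative imaginary axis: θ = -90° = -π/2
z = 1e^(-i*π/2)


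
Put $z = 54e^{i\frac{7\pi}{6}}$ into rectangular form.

a = r cos θ = 54 * -sqrt(3)/2 = -27*sqrt(3)
b = r sin θ = 54 * -1/2 = -27
z = -27*sqrt(3) - 27i


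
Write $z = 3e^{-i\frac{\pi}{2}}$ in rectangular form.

a = r cos θ = 3 * 0 = 0
b = r sin θ = 3 * -1 = -3
z = -3i


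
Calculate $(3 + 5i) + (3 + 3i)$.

(3 + 3) + (5 + 3)i = 6 + 8i


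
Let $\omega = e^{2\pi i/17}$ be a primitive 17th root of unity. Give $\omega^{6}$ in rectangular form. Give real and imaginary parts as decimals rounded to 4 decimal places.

ω^6 = e^(2πi·6/17) = e^(i·12π/17)
= cos(12π/17) + i sin(12π/17)
= -0.6026 + 0.7980i


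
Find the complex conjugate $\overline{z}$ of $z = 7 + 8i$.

If z = a + bi, then conjugate(z) = a - bi
conjugate(7 + 8i) = 7 - 8i


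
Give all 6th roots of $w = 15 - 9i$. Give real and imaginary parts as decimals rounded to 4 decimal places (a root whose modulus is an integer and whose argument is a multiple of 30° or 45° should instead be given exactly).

|w| = sqrt(306) ≈ 17.492856, arg(w) ≈ 329.036243°
Root modulus = sqrt(306)^(1/6) ≈ 1.611178
Root arguments: θ_k = (arg(w) + 360°k)/6 for k = 0, 1, ..., 5
Compute each root as (root modulus)(cos θ_k + i sin θ_k) using full-precision intermediates, then round to 4 decimal places.
Roots: 0.9278 + 1.3172i, -0.6768 + 1.4621i, -1.6046 + 0.1449i, -0.9278 - 1.3172i, 0.6768 - 1.4621i, 1.6046 - 0.1449i


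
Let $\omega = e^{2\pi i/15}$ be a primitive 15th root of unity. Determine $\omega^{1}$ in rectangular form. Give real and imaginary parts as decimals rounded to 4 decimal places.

ω^1 = e^(2πi·1/15) = e^(i·2π/15)
= cos(2π/15) + i sin(2π/15)
= 0.9135 + 0.4067i


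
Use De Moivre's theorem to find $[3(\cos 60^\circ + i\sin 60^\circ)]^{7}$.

By De Moivre: z^n = r^n(cos(nθ) + i sin(nθ))
= 3^7(cos(7*60°) + i sin(7*60°))
= 2187(cos 60° + i sin 60°)
= 2187/2 + (2187*sqrt(3)/2)i


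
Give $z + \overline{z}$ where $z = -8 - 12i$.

z + conjugate(z) = (a + bi) + (a - bi) = 2a
= 2 * (-8) = -16


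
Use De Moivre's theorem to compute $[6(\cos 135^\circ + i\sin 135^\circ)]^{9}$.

By De Moivre: z^n = r^n(cos(nθ) + i sin(nθ))
= 6^9(cos(9*135°) + i sin(9*135°))
= 10077696(cos 135° + i sin 135°)
= -5038848*sqrt(2) + 5038848*sqrt(2)i


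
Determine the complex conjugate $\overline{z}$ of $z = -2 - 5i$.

If z = a + bi, then conjugate(z) = a - bi
conjugate(-2 - 5i) = -2 + 5i


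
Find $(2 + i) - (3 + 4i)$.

(2 - 3) + (1 - 4)i = -1 - 3i


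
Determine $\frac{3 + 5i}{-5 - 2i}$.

Multiply numerator and denominator by conjugate (-5 + 2i):
= (3 + 5i)(-5 + 2i) / ((-5)^2 + (-2)^2)
= (-25 - 19i) / 29
= -25/29 - (19/29)i


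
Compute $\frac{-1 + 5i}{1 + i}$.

Multiply numerator and denominator by conjugate (1 - i):
= (-1 + 5i)(1 - i) / (1^2 + 1^2)
= (4 + 6i) / 2
= 2 + 3i


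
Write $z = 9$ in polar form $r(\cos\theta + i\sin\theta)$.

r = |z| = sqrt(a^2 + b^2) = sqrt((9)^2 + (0)^2) = sqrt(81 + 0) = sqrt(81) = 9
b = 0 and a > 0, so z lies on the positive real axis: θ = 0°
z = 9(cos 0° + i sin 0°)


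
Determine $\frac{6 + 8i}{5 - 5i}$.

Multiply numerator and denominator by conjugate (5 + 5i):
= (6 + 8i)(5 + 5i) / (5^2 + (-5)^2)
= (-10 + 70i) / 50
Divide through by 10: (-1 + 7i) / 5
= -1/5 + (7/5)i


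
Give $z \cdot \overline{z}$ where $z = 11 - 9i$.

z * conjugate(z) = |z|^2 = a^2 + b^2
= 11^2 + (-9)^2 = 202


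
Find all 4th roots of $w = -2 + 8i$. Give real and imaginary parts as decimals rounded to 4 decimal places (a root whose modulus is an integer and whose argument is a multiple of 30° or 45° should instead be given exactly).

|w| = sqrt(68) ≈ 8.246211, arg(w) ≈ 104.036243°
Root modulus = sqrt(68)^(1/4) ≈ 1.694586
Root arguments: θ_k = (arg(w) + 360°k)/4 for k = 0, 1, ..., 3
Compute each root as (root modulus)(cos θ_k + i sin θ_k) using full-precision intermediates, then round to 4 decimal places.
Roots: 1.5230 + 0.7431i, -0.7431 + 1.5230i, -1.5230 - 0.7431i, 0.7431 - 1.5230i


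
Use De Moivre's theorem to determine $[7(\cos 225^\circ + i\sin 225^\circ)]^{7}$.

By De Moivre: z^n = r^n(cos(nθ) + i sin(nθ))
= 7^7(cos(7*225°) + i sin(7*225°))
= 823543(cos 135° + i sin 135°)
= -823543*sqrt(2)/2 + (823543*sqrt(2)/2)i


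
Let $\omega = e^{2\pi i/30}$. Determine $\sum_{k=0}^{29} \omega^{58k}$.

Let ζ = ω^58 = e^(2πi·58/30). Since 30 ∤ 58, ζ ≠ 1.
Sum = Σ_{k=0}^{29} ζ^k = (ζ^30 - 1)/(ζ - 1) = (ω^{58·30} - 1)/(ζ - 1) = (1 - 1)/(ζ - 1) = 0


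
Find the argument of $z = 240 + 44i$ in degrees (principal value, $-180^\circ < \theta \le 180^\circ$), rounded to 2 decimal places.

θ = arctan(b/a) = arctan(44/240) (quadrant-adjusted) = 10.39°


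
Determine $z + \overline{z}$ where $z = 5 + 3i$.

z + conjugate(z) = (a + bi) + (a - bi) = 2a
= 2 * 5 = 10


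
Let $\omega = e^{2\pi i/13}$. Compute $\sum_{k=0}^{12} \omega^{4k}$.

Let ζ = ω^4 = e^(2πi·4/13). Since 13 ∤ 4, ζ ≠ 1.
Sum = Σ_{k=0}^{12} ζ^k = (ζ^13 - 1)/(ζ - 1) = (ω^{4·13} - 1)/(ζ - 1) = (1 - 1)/(ζ - 1) = 0


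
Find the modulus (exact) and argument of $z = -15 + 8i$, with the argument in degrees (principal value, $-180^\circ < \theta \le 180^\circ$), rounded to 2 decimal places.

|z| = sqrt((-15)^2 + 8^2) = 17
arg(z) = arctan(b/a) = arctan(8/-15) (quadrant-adjusted) = 151.93°


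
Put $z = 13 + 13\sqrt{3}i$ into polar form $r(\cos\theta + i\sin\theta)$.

r = |z| = sqrt(a^2 + b^2) = sqrt((13)^2 + (13*sqrt(3))^2) = sqrt(169 + 507) = sqrt(676) = 26
θ = arctan(b/a) = arctan(22.5167/13) (quadrant-adjusted) = 60°
z = 26(cos 60° + i sin 60°)


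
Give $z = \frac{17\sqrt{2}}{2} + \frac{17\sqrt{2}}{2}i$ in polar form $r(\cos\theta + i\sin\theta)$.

r = |z| = sqrt(a^2 + b^2) = sqrt((17*sqrt(2)/2)^2 + (17*sqrt(2)/2)^2) = sqrt(289/2 + 289/2) = sqrt(289) = 17
θ = arctan(b/a) = arctan(12.0208/12.0208) (quadrant-adjusted) = 45°
z = 17(cos 45° + i sin 45°)


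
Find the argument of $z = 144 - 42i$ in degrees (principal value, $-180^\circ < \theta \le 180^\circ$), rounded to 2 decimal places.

θ = arctan(b/a) = arctan(-42/144) (quadrant-adjusted) = -16.26°


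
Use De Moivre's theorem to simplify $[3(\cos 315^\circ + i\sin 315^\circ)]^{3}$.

By De Moivre: z^n = r^n(cos(nθ) + i sin(nθ))
= 3^3(cos(3*315°) + i sin(3*315°))
= 27(cos 225° + i sin 225°)
= -27*sqrt(2)/2 - (27*sqrt(2)/2)i


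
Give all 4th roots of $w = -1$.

|w| = 1, arg(w) = 180°
Root modulus = 1^(1/4) = 1
Root arguments: θ_k = (180° + 360°k)/4 for k = 0, 1, ..., 3
Roots: sqrt(2)/2 + (sqrt(2)/2)i, -sqrt(2)/2 + (sqrt(2)/2)i, -sqrt(2)/2 - (sqrt(2)/2)i, sqrt(2)/2 - (sqrt(2)/2)i


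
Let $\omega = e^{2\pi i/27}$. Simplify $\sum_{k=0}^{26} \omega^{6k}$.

Let ζ = ω^6 = e^(2πi·6/27). Since 27 ∤ 6, ζ ≠ 1.
Sum = Σ_{k=0}^{26} ζ^k = (ζ^27 - 1)/(ζ - 1) = (ω^{6·27} - 1)/(ζ - 1) = (1 - 1)/(ζ - 1) = 0


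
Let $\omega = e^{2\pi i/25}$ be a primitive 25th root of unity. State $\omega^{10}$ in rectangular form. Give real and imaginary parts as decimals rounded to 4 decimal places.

ω^10 = e^(2πi·10/25) = e^(i·4π/5)
= cos(4π/5) + i sin(4π/5)
= -0.8090 + 0.5878i


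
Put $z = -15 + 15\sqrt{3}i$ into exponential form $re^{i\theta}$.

r = |z| = sqrt((-15)^2 + (15*sqrt(3))^2) = sqrt(225 + 675) = sqrt(900) = 30
θ = arctan(b/a) = arctan(25.9808/-15) (quadrant-adjusted) = 120° = 2π/3
z = 30e^(i*2π/3)


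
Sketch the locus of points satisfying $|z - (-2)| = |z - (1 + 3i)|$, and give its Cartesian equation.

|z - z1| = |z - z2| means z is equidistant from z1 and z2,
i.e. the perpendicular bisector of the segment from (-2, 0) to (1, 3) (midpoint (-1/2, 3/2)).
With z = x + yi, square both sides:
(x - (-2))^2 + (y - 0)^2 = (x - 1)^2 + (y - 3)^2
The x^2 and y^2 terms cancel: 6x + 6y = 10 - 4 = 6
Simplify: x + y = 1
Locus: Perpendicular bisector of the segment from (-2, 0) to (1, 3): the line x + y = 1


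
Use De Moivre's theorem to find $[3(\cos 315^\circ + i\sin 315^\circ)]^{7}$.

By De Moivre: z^n = r^n(cos(nθ) + i sin(nθ))
= 3^7(cos(7*315°) + i sin(7*315°))
= 2187(cos 45° + i sin 45°)
= 2187*sqrt(2)/2 + (2187*sqrt(2)/2)i


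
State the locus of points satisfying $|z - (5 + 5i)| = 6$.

|z - z0| = r describes a circle centered at z0 with radius r
Here z0 = 5 + 5i and r = 6
Locus: Circle centered at (5, 5) with radius 6


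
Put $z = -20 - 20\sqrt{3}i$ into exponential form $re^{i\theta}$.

r = |z| = sqrt((-20)^2 + (-20*sqrt(3))^2) = sqrt(400 + 1200) = sqrt(1600) = 40
θ = arctan(b/a) = arctan(-34.641/-20) (quadrant-adjusted) = 240° = 4π/3
z = 40e^(i*4π/3)


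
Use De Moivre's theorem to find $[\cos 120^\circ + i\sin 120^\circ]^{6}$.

By De Moivre: z^n = r^n(cos(nθ) + i sin(nθ))
= 1^6(cos(6*120°) + i sin(6*120°))
= 1(cos 0° + i sin 0°)
= 1


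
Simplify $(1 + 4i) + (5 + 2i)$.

(1 + 5) + (4 + 2)i = 6 + 6i


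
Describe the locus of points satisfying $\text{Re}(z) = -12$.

Re(z) = x where z = x + yi; the equation x = -12 is satisfied by all points with that x-coordinate
Locus: Vertical line x = -12


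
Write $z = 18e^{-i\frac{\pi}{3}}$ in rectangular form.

a = r cos θ = 18 * 1/2 = 9
b = r sin θ = 18 * -sqrt(3)/2 = -9*sqrt(3)
z = 9 - 9*sqrt(3)i


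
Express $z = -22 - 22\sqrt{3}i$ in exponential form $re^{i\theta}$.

r = |z| = sqrt((-22)^2 + (-22*sqrt(3))^2) = sqrt(484 + 1452) = sqrt(1936) = 44
θ = arctan(b/a) = arctan(-38.1051/-22) (quadrant-adjusted) = -120° = -2π/3
z = 44e^(-i*2π/3)


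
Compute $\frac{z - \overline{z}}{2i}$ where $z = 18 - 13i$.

z - conjugate(z) = 2bi
(z - conjugate(z))/(2i) = 2bi/(2i) = b = -13


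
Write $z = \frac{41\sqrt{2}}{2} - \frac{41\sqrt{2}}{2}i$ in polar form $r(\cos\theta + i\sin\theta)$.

r = |z| = sqrt(a^2 + b^2) = sqrt((41*sqrt(2)/2)^2 + (-41*sqrt(2)/2)^2) = sqrt(1681/2 + 1681/2) = sqrt(1681) = 41
θ = arctan(b/a) = arctan(-28.9914/28.9914) (quadrant-adjusted) = 315°
z = 41(cos 315° + i sin 315°)


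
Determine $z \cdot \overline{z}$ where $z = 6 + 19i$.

z * conjugate(z) = |z|^2 = a^2 + b^2
= 6^2 + 19^2 = 397


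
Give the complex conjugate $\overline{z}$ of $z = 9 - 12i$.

If z = a + bi, then conjugate(z) = a - bi
conjugate(9 - 12i) = 9 + 12i


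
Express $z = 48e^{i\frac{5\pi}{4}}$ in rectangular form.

a = r cos θ = 48 * -sqrt(2)/2 = -24*sqrt(2)
b = r sin θ = 48 * -sqrt(2)/2 = -24*sqrt(2)
z = -24*sqrt(2) - 24*sqrt(2)i


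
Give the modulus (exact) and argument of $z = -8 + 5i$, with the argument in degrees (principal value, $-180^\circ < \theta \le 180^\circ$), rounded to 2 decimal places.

|z| = sqrt((-8)^2 + 5^2) = sqrt(89)
arg(z) = arctan(b/a) = arctan(5/-8) (quadrant-adjusted) = 147.99°


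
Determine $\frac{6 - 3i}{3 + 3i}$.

Multiply numerator and denominator by conjugate (3 - 3i):
= (6 - 3i)(3 - 3i) / (3^2 + 3^2)
= (9 - 27i) / 18
Divide through by 9: (1 - 3i) / 2
= 1/2 - (3/2)i


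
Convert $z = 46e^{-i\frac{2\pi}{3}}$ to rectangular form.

a = r cos θ = 46 * -1/2 = -23
b = r sin θ = 46 * -sqrt(3)/2 = -23*sqrt(3)
z = -23 - 23*sqrt(3)i


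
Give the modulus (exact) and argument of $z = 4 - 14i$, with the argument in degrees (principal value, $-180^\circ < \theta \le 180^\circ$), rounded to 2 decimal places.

|z| = sqrt(4^2 + (-14)^2) = sqrt(212)
arg(z) = arctan(b/a) = arctan(-14/4) (quadrant-adjusted) = -74.05°


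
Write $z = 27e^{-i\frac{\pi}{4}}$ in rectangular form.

a = r cos θ = 27 * sqrt(2)/2 = 27*sqrt(2)/2
b = r sin θ = 27 * -sqrt(2)/2 = -27*sqrt(2)/2
z = 27*sqrt(2)/2 - (27*sqrt(2)/2)i


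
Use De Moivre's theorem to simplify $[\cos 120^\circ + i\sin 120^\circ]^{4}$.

By De Moivre: z^n = r^n(cos(nθ) + i sin(nθ))
= 1^4(cos(4*120°) + i sin(4*120°))
= 1(cos 120° + i sin 120°)
= -1/2 + (sqrt(3)/2)i


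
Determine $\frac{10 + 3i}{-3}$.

Divisor is real, so divide each part by -3:
= -10/3 - i


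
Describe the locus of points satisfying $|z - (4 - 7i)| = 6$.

|z - z0| = r describes a circle centered at z0 with radius r
Here z0 = 4 - 7i and r = 6
Locus: Circle centered at (4, -7) with radius 6


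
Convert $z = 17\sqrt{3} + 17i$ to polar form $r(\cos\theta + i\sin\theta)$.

r = |z| = sqrt(a^2 + b^2) = sqrt((17*sqrt(3))^2 + (17)^2) = sqrt(867 + 289) = sqrt(1156) = 34
θ = arctan(b/a) = arctan(17/29.4449) (quadrant-adjusted) = 30°
z = 34(cos 30° + i sin 30°)


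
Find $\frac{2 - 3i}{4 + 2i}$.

Multiply numerator and denominator by conjugate (4 - 2i):
= (2 - 3i)(4 - 2i) / (4^2 + 2^2)
= (2 - 16i) / 20
Divide through by 2: (1 - 8i) / 10
= 1/10 - (4/5)i


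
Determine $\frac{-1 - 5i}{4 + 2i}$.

Multiply numerator and denominator by conjugate (4 - 2i):
= (-1 - 5i)(4 - 2i) / (4^2 + 2^2)
= (-14 - 18i) / 20
Divide through by 2: (-7 - 9i) / 10
= -7/10 - (9/10)i


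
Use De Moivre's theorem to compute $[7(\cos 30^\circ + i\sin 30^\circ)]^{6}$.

By De Moivre: z^n = r^n(cos(nθ) + i sin(nθ))
= 7^6(cos(6*30°) + i sin(6*30°))
= 117649(cos 180° + i sin 180°)
= -117649


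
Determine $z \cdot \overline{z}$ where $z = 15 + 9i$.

z * conjugate(z) = |z|^2 = a^2 + b^2
= 15^2 + 9^2 = 306


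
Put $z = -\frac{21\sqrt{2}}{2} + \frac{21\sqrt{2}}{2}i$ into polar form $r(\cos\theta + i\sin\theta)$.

r = |z| = sqrt(a^2 + b^2) = sqrt((-21*sqrt(2)/2)^2 + (21*sqrt(2)/2)^2) = sqrt(441/2 + 441/2) = sqrt(441) = 21
θ = arctan(b/a) = arctan(14.8492/-14.8492) (quadrant-adjusted) = 135°
z = 21(cos 135° + i sin 135°)


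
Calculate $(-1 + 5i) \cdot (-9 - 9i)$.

(a1*a2 - b1*b2) + (a1*b2 + b1*a2)i
= (9 - (-45)) + (9 + (-45))i
= 54 - 36i


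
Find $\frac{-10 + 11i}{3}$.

Divisor is real, so divide each part by 3:
= -10/3 + (11/3)i


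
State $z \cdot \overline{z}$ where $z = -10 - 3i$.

z * conjugate(z) = |z|^2 = a^2 + b^2
= (-10)^2 + (-3)^2 = 109
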